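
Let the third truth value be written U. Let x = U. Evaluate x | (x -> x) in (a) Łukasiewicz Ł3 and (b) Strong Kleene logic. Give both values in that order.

T; U

In Łukasiewicz Ł3: x -> x = U -> U = T  [min(1, 1−½+½)]
x | (x -> x) = U | T = T
In Strong Kleene logic: x -> x = U -> U = U  [~U | U]
x | (x -> x) = U | U = U
They differ because Łukasiewicz Ł3 and Strong Kleene logic treat U differently under implication.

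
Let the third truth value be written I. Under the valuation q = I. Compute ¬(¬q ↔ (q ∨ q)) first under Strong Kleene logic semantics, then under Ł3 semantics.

I; 0

In Strong Kleene logic: ¬q = ¬I = I
q ∨ q = I ∨ I = I
¬q ↔ (q ∨ q) = I ↔ I = I
¬(¬q ↔ (q ∨ q)) = ¬I = I
In Ł3: ¬q = ¬I = I
q ∨ q = I ∨ I = I
¬q ↔ (q ∨ q) = I ↔ I = 1
¬(¬q ↔ (q ∨ q)) = ¬1 = 0
They differ because Strong Kleene logic and Ł3 treat I differently under implication.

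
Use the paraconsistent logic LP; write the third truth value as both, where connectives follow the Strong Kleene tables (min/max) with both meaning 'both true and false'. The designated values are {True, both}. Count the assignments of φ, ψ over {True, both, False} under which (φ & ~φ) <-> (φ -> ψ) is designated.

5

Of the 9 assignments, 5 give a value in {True, both}.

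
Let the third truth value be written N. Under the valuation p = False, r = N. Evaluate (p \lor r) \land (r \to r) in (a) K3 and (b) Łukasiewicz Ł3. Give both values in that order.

N; N

In K3: p \lor r = False \lor N = N
r \to r = N \to N = N  [\lnot N \lor N]
(p \lor r) \land (r \to r) = N \land N = N
In Łukasiewicz Ł3: p \lor r = False \lor N = N
r \to r = N \to N = True
(p \lor r) \land (r \to r) = N \land True = N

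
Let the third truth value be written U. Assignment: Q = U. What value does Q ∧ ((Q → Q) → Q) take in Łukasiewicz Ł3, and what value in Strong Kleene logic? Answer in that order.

U; U

In Łukasiewicz Ł3: Q → Q = U → U = 1  [min(1, 1−½+½)]
(Q → Q) → Q = 1 → U = U
Q ∧ ((Q → Q) → Q) = U ∧ U = U
In Strong Kleene logic: Q → Q = U → U = U  [¬U ∨ U]
(Q → Q) → Q = U → U = U
Q ∧ ((Q → Q) → Q) = U ∧ U = U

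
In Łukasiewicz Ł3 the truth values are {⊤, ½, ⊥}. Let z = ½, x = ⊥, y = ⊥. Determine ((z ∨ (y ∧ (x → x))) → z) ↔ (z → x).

½

x → x = ⊥ → ⊥ = ⊤
y ∧ (x → x) = ⊥ ∧ ⊤ = ⊥
z ∨ (y ∧ (x → x)) = ½ ∨ ⊥ = ½
(z ∨ (y ∧ (x → x))) → z = ½ → ½ = ⊤  [min(1, 1−½+½)]
z → x = ½ → ⊥ = ½
((z ∨ (y ∧ (x → x))) → z) ↔ (z → x) = ⊤ ↔ ½ = ½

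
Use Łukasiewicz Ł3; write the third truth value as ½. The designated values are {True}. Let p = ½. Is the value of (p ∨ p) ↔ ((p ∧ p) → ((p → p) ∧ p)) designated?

p ∨ p = ½ ∨ ½ = ½
p ∧ p = ½ ∧ ½ = ½
p → p = ½ → ½ = True  [min(1, 1−½+½)]
(p → p) ∧ p = True ∧ ½ = ½
(p ∧ p) → ((p → p) ∧ p) = ½ → ½ = True
(p ∨ p) ↔ ((p ∧ p) → ((p → p) ∧ p)) = ½ ↔ True = ½
½ ∉ {True}.

No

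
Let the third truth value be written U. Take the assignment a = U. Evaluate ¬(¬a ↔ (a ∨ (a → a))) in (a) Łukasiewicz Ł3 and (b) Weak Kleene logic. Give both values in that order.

In Łukasiewicz Ł3: ¬a = ¬U = U
a → a = U → U = true  [min(1, 1−½+½)]
a ∨ (a → a) = U ∨ true = true
¬a ↔ (a ∨ (a → a)) = U ↔ true = U
¬(¬a ↔ (a ∨ (a → a))) = ¬U = U
In Weak Kleene logic: ¬a = ¬U = U
a → a = U → U = U  [any arg is the third value ⇒ result is the third value]
a ∨ (a → a) = U ∨ U = U
¬a ↔ (a ∨ (a → a)) = U ↔ U = U
¬(¬a ↔ (a ∨ (a → a))) = ¬U = U

U; U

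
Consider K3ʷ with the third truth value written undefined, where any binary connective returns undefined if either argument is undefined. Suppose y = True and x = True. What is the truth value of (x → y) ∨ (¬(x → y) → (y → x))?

True

x → y = True → True = True
x → y = True → True = True
¬(x → y) = ¬True = False
y → x = True → True = True
¬(x → y) → (y → x) = False → True = True
(x → y) ∨ (¬(x → y) → (y → x)) = True ∨ True = True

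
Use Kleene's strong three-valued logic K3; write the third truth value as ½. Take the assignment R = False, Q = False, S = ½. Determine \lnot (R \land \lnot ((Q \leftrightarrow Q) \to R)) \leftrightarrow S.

Q \leftrightarrow Q = False \leftrightarrow False = True
(Q \leftrightarrow Q) \to R = True \to False = False
\lnot ((Q \leftrightarrow Q) \to R) = \lnot False = True
R \land \lnot ((Q \leftrightarrow Q) \to R) = False \land True = False
\lnot (R \land \lnot ((Q \leftrightarrow Q) \to R)) = \lnot False = True
\lnot (R \land \lnot ((Q \leftrightarrow Q) \to R)) \leftrightarrow S = True \leftrightarrow ½ = ½

½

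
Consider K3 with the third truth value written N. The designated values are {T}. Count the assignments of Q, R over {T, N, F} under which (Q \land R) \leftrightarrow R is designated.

Designated under: (Q=T, R=T); (Q=T, R=F); (Q=N, R=F); (Q=F, R=F).

4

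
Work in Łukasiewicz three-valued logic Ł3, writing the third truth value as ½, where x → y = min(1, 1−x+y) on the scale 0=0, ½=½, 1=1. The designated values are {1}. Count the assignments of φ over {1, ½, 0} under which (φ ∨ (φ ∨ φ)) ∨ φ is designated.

φ=1: 1 ✓
φ=½: ½ ·
φ=0: 0 ·

1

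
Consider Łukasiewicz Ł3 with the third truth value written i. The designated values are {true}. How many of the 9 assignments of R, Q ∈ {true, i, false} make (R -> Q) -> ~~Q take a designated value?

Of the 9 assignments, 5 give a value in {true}.

5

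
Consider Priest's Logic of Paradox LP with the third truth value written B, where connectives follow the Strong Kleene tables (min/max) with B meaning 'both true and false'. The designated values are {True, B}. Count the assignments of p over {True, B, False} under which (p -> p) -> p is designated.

p=True: True ✓
p=B: B ✓
p=False: False ·

2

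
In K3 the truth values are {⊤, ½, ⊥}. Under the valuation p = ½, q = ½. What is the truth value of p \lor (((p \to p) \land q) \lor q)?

p \to p = ½ \to ½ = ½
(p \to p) \land q = ½ \land ½ = ½
((p \to p) \land q) \lor q = ½ \lor ½ = ½
p \lor (((p \to p) \land q) \lor q) = ½ \lor ½ = ½

½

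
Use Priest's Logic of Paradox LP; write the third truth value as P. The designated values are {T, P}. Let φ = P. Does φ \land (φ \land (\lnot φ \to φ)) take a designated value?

Yes

\lnot φ = \lnot P = P
\lnot φ \to φ = P \to P = P
φ \land (\lnot φ \to φ) = P \land P = P
φ \land (φ \land (\lnot φ \to φ)) = P \land P = P
P ∈ {T, P}.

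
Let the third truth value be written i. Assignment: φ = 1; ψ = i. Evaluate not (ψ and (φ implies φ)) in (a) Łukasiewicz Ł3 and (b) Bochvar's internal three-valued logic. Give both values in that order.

In Łukasiewicz Ł3: φ implies φ = 1 implies 1 = 1
ψ and (φ implies φ) = i and 1 = i
not (ψ and (φ implies φ)) = not i = i
In Bochvar's internal three-valued logic: φ implies φ = 1 implies 1 = 1
ψ and (φ implies φ) = i and 1 = i
not (ψ and (φ implies φ)) = not i = i

i; i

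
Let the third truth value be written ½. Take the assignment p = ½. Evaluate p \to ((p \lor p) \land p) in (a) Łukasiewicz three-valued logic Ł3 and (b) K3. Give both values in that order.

In Łukasiewicz three-valued logic Ł3: p \lor p = ½ \lor ½ = ½
(p \lor p) \land p = ½ \land ½ = ½
p \to ((p \lor p) \land p) = ½ \to ½ = True  [min(1, 1−½+½)]
In K3: p \lor p = ½ \lor ½ = ½
(p \lor p) \land p = ½ \land ½ = ½
p \to ((p \lor p) \land p) = ½ \to ½ = ½  [\lnot ½ \lor ½]
They differ because Łukasiewicz three-valued logic Ł3 and K3 treat ½ differently under implication.

True; ½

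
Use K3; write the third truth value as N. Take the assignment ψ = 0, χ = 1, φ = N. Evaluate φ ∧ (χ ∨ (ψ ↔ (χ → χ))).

χ → χ = 1 → 1 = 1
ψ ↔ (χ → χ) = 0 ↔ 1 = 0
χ ∨ (ψ ↔ (χ → χ)) = 1 ∨ 0 = 1
φ ∧ (χ ∨ (ψ ↔ (χ → χ))) = N ∧ 1 = N

N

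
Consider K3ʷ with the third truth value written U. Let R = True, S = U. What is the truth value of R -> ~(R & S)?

U

R & S = True & U = U
~(R & S) = ~U = U
R -> ~(R & S) = True -> U = U  [any arg is the third value ⇒ result is the third value]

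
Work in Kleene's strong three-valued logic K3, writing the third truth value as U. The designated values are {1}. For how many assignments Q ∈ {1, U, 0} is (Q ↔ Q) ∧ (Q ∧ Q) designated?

1

Q=1: 1 ✓
Q=U: U ·
Q=0: 0 ·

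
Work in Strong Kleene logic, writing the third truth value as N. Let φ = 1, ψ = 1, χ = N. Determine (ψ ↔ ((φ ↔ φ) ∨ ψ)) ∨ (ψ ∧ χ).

φ ↔ φ = 1 ↔ 1 = 1
(φ ↔ φ) ∨ ψ = 1 ∨ 1 = 1
ψ ↔ ((φ ↔ φ) ∨ ψ) = 1 ↔ 1 = 1
ψ ∧ χ = 1 ∧ N = N
(ψ ↔ ((φ ↔ φ) ∨ ψ)) ∨ (ψ ∧ χ) = 1 ∨ N = 1

1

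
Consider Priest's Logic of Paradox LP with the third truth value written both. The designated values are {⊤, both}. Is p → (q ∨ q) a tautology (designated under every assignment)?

No

Countermodel: p=⊤, q=⊥ gives ⊥, which is not designated.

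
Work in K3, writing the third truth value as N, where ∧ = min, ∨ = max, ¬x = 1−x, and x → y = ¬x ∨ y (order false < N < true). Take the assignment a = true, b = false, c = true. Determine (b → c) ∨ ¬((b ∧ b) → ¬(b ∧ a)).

true

b → c = false → true = true
b ∧ b = false ∧ false = false
b ∧ a = false ∧ true = false
¬(b ∧ a) = ¬false = true
(b ∧ b) → ¬(b ∧ a) = false → true = true
¬((b ∧ b) → ¬(b ∧ a)) = ¬true = false
(b → c) ∨ ¬((b ∧ b) → ¬(b ∧ a)) = true ∨ false = true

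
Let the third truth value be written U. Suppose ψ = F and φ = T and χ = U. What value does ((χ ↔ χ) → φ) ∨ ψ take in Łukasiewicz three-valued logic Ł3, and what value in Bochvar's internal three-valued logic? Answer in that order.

T; U

In Łukasiewicz three-valued logic Ł3: χ ↔ χ = U ↔ U = T  [1 − |½−½|]
(χ ↔ χ) → φ = T → T = T
((χ ↔ χ) → φ) ∨ ψ = T ∨ F = T
In Bochvar's internal three-valued logic: χ ↔ χ = U ↔ U = U
(χ ↔ χ) → φ = U → T = U  [any arg is the third value ⇒ result is the third value]
((χ ↔ χ) → φ) ∨ ψ = U ∨ F = U
They differ because Łukasiewicz three-valued logic Ł3 and Bochvar's internal three-valued logic treat U differently under the binary connectives.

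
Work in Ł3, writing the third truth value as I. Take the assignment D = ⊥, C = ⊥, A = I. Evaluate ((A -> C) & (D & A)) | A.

A -> C = I -> ⊥ = I  [min(1, 1−½+0)]
D & A = ⊥ & I = ⊥
(A -> C) & (D & A) = I & ⊥ = ⊥
((A -> C) & (D & A)) | A = ⊥ | I = I

I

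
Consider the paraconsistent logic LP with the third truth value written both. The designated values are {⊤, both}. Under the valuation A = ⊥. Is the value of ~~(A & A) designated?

No

A & A = ⊥ & ⊥ = ⊥
~(A & A) = ~⊥ = ⊤
~~(A & A) = ~⊤ = ⊥
⊥ ∉ {⊤, both}.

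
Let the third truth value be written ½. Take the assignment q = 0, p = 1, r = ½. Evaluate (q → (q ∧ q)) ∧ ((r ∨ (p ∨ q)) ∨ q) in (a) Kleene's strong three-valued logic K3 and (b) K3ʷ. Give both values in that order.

1; ½

In Kleene's strong three-valued logic K3: q ∧ q = 0 ∧ 0 = 0
q → (q ∧ q) = 0 → 0 = 1
p ∨ q = 1 ∨ 0 = 1
r ∨ (p ∨ q) = ½ ∨ 1 = 1
(r ∨ (p ∨ q)) ∨ q = 1 ∨ 0 = 1
(q → (q ∧ q)) ∧ ((r ∨ (p ∨ q)) ∨ q) = 1 ∧ 1 = 1
In K3ʷ: q ∧ q = 0 ∧ 0 = 0
q → (q ∧ q) = 0 → 0 = 1
p ∨ q = 1 ∨ 0 = 1
r ∨ (p ∨ q) = ½ ∨ 1 = ½
(r ∨ (p ∨ q)) ∨ q = ½ ∨ 0 = ½
(q → (q ∧ q)) ∧ ((r ∨ (p ∨ q)) ∨ q) = 1 ∧ ½ = ½
They differ because Kleene's strong three-valued logic K3 and K3ʷ treat ½ differently under the binary connectives.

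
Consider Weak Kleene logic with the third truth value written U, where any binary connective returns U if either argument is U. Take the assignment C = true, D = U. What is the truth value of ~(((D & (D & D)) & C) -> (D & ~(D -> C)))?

D & D = U & U = U
D & (D & D) = U & U = U
(D & (D & D)) & C = U & true = U
D -> C = U -> true = U  [any arg is the third value ⇒ result is the third value]
~(D -> C) = ~U = U
D & ~(D -> C) = U & U = U
((D & (D & D)) & C) -> (D & ~(D -> C)) = U -> U = U
~(((D & (D & D)) & C) -> (D & ~(D -> C))) = ~U = U

U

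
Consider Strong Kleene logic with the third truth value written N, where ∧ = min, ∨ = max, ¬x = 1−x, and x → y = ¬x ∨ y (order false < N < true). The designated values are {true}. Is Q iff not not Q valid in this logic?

Countermodel: Q=N gives N, which is not designated.

No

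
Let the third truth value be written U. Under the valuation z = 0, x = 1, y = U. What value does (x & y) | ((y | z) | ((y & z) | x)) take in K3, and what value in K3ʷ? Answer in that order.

In K3: x & y = 1 & U = U
y | z = U | 0 = U
y & z = U & 0 = 0
(y & z) | x = 0 | 1 = 1
(y | z) | ((y & z) | x) = U | 1 = 1
(x & y) | ((y | z) | ((y & z) | x)) = U | 1 = 1
In K3ʷ: x & y = 1 & U = U
y | z = U | 0 = U
y & z = U & 0 = U
(y & z) | x = U | 1 = U
(y | z) | ((y & z) | x) = U | U = U
(x & y) | ((y | z) | ((y & z) | x)) = U | U = U
They differ because K3 and K3ʷ treat U differently under the binary connectives.

1; U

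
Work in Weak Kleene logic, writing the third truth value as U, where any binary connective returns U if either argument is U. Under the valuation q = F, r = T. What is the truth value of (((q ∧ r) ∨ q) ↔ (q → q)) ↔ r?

q ∧ r = F ∧ T = F
(q ∧ r) ∨ q = F ∨ F = F
q → q = F → F = T
((q ∧ r) ∨ q) ↔ (q → q) = F ↔ T = F
(((q ∧ r) ∨ q) ↔ (q → q)) ↔ r = F ↔ T = F

F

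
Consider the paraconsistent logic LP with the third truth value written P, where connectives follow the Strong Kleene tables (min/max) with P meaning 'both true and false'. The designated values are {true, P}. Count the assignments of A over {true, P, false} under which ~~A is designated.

A=true: true ✓
A=P: P ✓
A=false: false ·

2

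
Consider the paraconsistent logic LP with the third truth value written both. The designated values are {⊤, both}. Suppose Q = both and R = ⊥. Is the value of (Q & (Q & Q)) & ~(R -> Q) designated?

Q & Q = both & both = both
Q & (Q & Q) = both & both = both
R -> Q = ⊥ -> both = ⊤
~(R -> Q) = ~⊤ = ⊥
(Q & (Q & Q)) & ~(R -> Q) = both & ⊥ = ⊥
⊥ ∉ {⊤, both}.

No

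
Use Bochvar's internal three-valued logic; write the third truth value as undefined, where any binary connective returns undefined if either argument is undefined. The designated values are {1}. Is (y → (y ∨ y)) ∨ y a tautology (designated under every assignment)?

No

Countermodel: y=undefined gives undefined, which is not designated.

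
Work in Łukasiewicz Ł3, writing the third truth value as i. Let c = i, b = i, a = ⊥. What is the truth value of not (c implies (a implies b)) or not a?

⊤

a implies b = ⊥ implies i = ⊤  [min(1, 1−0+½)]
c implies (a implies b) = i implies ⊤ = ⊤
not (c implies (a implies b)) = not ⊤ = ⊥
not a = not ⊥ = ⊤
not (c implies (a implies b)) or not a = ⊥ or ⊤ = ⊤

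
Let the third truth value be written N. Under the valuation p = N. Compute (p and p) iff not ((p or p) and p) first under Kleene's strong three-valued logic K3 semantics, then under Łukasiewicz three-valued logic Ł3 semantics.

In Kleene's strong three-valued logic K3: p and p = N and N = N
p or p = N or N = N
(p or p) and p = N and N = N
not ((p or p) and p) = not N = N
(p and p) iff not ((p or p) and p) = N iff N = N
In Łukasiewicz three-valued logic Ł3: p and p = N and N = N
p or p = N or N = N
(p or p) and p = N and N = N
not ((p or p) and p) = not N = N
(p and p) iff not ((p or p) and p) = N iff N = 1  [1 − |½−½|]
They differ because Kleene's strong three-valued logic K3 and Łukasiewicz three-valued logic Ł3 treat N differently under implication.

N; 1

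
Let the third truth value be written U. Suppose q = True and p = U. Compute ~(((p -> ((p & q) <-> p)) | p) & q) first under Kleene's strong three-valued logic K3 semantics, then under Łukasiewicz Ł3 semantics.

U; False

In Kleene's strong three-valued logic K3: p & q = U & True = U
(p & q) <-> p = U <-> U = U
p -> ((p & q) <-> p) = U -> U = U  [~U | U]
(p -> ((p & q) <-> p)) | p = U | U = U
((p -> ((p & q) <-> p)) | p) & q = U & True = U
~(((p -> ((p & q) <-> p)) | p) & q) = ~U = U
In Łukasiewicz Ł3: p & q = U & True = U
(p & q) <-> p = U <-> U = True  [1 − |½−½|]
p -> ((p & q) <-> p) = U -> True = True
(p -> ((p & q) <-> p)) | p = True | U = True
((p -> ((p & q) <-> p)) | p) & q = True & True = True
~(((p -> ((p & q) <-> p)) | p) & q) = ~True = False
They differ because Kleene's strong three-valued logic K3 and Łukasiewicz Ł3 treat U differently under implication.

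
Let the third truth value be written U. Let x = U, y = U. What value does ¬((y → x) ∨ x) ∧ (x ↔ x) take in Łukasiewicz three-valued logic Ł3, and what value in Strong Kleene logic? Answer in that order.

⊥; U

In Łukasiewicz three-valued logic Ł3: y → x = U → U = ⊤
(y → x) ∨ x = ⊤ ∨ U = ⊤
¬((y → x) ∨ x) = ¬⊤ = ⊥
x ↔ x = U ↔ U = ⊤
¬((y → x) ∨ x) ∧ (x ↔ x) = ⊥ ∧ ⊤ = ⊥
In Strong Kleene logic: y → x = U → U = U  [¬U ∨ U]
(y → x) ∨ x = U ∨ U = U
¬((y → x) ∨ x) = ¬U = U
x ↔ x = U ↔ U = U
¬((y → x) ∨ x) ∧ (x ↔ x) = U ∧ U = U
They differ because Łukasiewicz three-valued logic Ł3 and Strong Kleene logic treat U differently under implication.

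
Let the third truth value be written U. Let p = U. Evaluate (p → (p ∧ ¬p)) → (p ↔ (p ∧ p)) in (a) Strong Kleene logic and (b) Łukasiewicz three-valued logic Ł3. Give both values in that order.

U; True

In Strong Kleene logic: ¬p = ¬U = U
p ∧ ¬p = U ∧ U = U
p → (p ∧ ¬p) = U → U = U  [¬U ∨ U]
p ∧ p = U ∧ U = U
p ↔ (p ∧ p) = U ↔ U = U
(p → (p ∧ ¬p)) → (p ↔ (p ∧ p)) = U → U = U
In Łukasiewicz three-valued logic Ł3: ¬p = ¬U = U
p ∧ ¬p = U ∧ U = U
p → (p ∧ ¬p) = U → U = True  [min(1, 1−½+½)]
p ∧ p = U ∧ U = U
p ↔ (p ∧ p) = U ↔ U = True
(p → (p ∧ ¬p)) → (p ↔ (p ∧ p)) = True → True = True
They differ because Strong Kleene logic and Łukasiewicz three-valued logic Ł3 treat U differently under implication.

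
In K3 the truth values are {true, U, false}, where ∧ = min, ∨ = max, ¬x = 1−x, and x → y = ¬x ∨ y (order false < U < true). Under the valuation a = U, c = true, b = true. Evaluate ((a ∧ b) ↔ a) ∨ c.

a ∧ b = U ∧ true = U
(a ∧ b) ↔ a = U ↔ U = U
((a ∧ b) ↔ a) ∨ c = U ∨ true = true

true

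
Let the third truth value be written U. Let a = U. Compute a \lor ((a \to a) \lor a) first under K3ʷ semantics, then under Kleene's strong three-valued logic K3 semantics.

In K3ʷ: a \to a = U \to U = U
(a \to a) \lor a = U \lor U = U
a \lor ((a \to a) \lor a) = U \lor U = U
In Kleene's strong three-valued logic K3: a \to a = U \to U = U  [\lnot U \lor U]
(a \to a) \lor a = U \lor U = U
a \lor ((a \to a) \lor a) = U \lor U = U

U; U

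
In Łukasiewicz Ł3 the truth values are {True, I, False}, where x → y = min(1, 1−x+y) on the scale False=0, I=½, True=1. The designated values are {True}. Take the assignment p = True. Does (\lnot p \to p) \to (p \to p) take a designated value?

Yes

\lnot p = \lnot True = False
\lnot p \to p = False \to True = True
p \to p = True \to True = True
(\lnot p \to p) \to (p \to p) = True \to True = True
True ∈ {True}.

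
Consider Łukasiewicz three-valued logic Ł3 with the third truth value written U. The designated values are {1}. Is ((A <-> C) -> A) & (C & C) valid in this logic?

Countermodel: A=1, C=U gives U, which is not designated.

No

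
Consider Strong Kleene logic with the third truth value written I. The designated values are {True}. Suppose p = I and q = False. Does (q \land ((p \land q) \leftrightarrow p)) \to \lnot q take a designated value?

p \land q = I \land False = False
(p \land q) \leftrightarrow p = False \leftrightarrow I = I
q \land ((p \land q) \leftrightarrow p) = False \land I = False
\lnot q = \lnot False = True
(q \land ((p \land q) \leftrightarrow p)) \to \lnot q = False \to True = True
True ∈ {True}.

Yes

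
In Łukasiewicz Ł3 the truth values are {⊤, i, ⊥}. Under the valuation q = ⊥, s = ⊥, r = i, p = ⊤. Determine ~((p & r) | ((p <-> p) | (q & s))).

p & r = ⊤ & i = i
p <-> p = ⊤ <-> ⊤ = ⊤
q & s = ⊥ & ⊥ = ⊥
(p <-> p) | (q & s) = ⊤ | ⊥ = ⊤
(p & r) | ((p <-> p) | (q & s)) = i | ⊤ = ⊤
~((p & r) | ((p <-> p) | (q & s))) = ~⊤ = ⊥

⊥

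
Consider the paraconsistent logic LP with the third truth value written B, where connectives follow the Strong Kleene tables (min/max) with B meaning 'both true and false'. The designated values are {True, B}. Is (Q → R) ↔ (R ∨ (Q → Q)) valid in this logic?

Countermodel: Q=True, R=False gives False, which is not designated.

No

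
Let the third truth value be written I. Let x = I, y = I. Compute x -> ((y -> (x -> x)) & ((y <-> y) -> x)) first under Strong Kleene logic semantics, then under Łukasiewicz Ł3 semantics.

I; ⊤

In Strong Kleene logic: x -> x = I -> I = I  [~I | I]
y -> (x -> x) = I -> I = I
y <-> y = I <-> I = I
(y <-> y) -> x = I -> I = I
(y -> (x -> x)) & ((y <-> y) -> x) = I & I = I
x -> ((y -> (x -> x)) & ((y <-> y) -> x)) = I -> I = I
In Łukasiewicz Ł3: x -> x = I -> I = ⊤
y -> (x -> x) = I -> ⊤ = ⊤
y <-> y = I <-> I = ⊤
(y <-> y) -> x = ⊤ -> I = I
(y -> (x -> x)) & ((y <-> y) -> x) = ⊤ & I = I
x -> ((y -> (x -> x)) & ((y <-> y) -> x)) = I -> I = ⊤
They differ because Strong Kleene logic and Łukasiewicz Ł3 treat I differently under implication.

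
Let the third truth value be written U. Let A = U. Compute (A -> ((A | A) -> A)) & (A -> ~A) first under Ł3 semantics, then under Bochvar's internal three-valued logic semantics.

1; U

In Ł3: A | A = U | U = U
(A | A) -> A = U -> U = 1  [min(1, 1−½+½)]
A -> ((A | A) -> A) = U -> 1 = 1
~A = ~U = U
A -> ~A = U -> U = 1
(A -> ((A | A) -> A)) & (A -> ~A) = 1 & 1 = 1
In Bochvar's internal three-valued logic: A | A = U | U = U
(A | A) -> A = U -> U = U  [any arg is the third value ⇒ result is the third value]
A -> ((A | A) -> A) = U -> U = U
~A = ~U = U
A -> ~A = U -> U = U
(A -> ((A | A) -> A)) & (A -> ~A) = U & U = U
They differ because Ł3 and Bochvar's internal three-valued logic treat U differently under the binary connectives.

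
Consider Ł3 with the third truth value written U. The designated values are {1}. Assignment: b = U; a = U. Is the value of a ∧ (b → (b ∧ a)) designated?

b ∧ a = U ∧ U = U
b → (b ∧ a) = U → U = 1  [min(1, 1−½+½)]
a ∧ (b → (b ∧ a)) = U ∧ 1 = U
U ∉ {1}.

No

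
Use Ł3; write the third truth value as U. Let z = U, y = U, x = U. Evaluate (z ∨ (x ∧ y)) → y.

T

x ∧ y = U ∧ U = U
z ∨ (x ∧ y) = U ∨ U = U
(z ∨ (x ∧ y)) → y = U → U = T  [min(1, 1−½+½)]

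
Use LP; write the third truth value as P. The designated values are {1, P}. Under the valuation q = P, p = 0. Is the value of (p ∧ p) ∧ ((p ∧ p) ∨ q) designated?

No

p ∧ p = 0 ∧ 0 = 0
p ∧ p = 0 ∧ 0 = 0
(p ∧ p) ∨ q = 0 ∨ P = P
(p ∧ p) ∧ ((p ∧ p) ∨ q) = 0 ∧ P = 0
0 ∉ {1, P}.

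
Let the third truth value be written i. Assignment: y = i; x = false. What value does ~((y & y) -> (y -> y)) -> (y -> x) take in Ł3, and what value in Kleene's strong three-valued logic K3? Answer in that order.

true; i

In Ł3: y & y = i & i = i
y -> y = i -> i = true  [min(1, 1−½+½)]
(y & y) -> (y -> y) = i -> true = true
~((y & y) -> (y -> y)) = ~true = false
y -> x = i -> false = i
~((y & y) -> (y -> y)) -> (y -> x) = false -> i = true
In Kleene's strong three-valued logic K3: y & y = i & i = i
y -> y = i -> i = i  [~i | i]
(y & y) -> (y -> y) = i -> i = i
~((y & y) -> (y -> y)) = ~i = i
y -> x = i -> false = i
~((y & y) -> (y -> y)) -> (y -> x) = i -> i = i
They differ because Ł3 and Kleene's strong three-valued logic K3 treat i differently under implication.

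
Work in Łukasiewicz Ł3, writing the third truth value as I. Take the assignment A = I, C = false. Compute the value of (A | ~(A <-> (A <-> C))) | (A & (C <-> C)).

A <-> C = I <-> false = I
A <-> (A <-> C) = I <-> I = true
~(A <-> (A <-> C)) = ~true = false
A | ~(A <-> (A <-> C)) = I | false = I
C <-> C = false <-> false = true
A & (C <-> C) = I & true = I
(A | ~(A <-> (A <-> C))) | (A & (C <-> C)) = I | I = I

I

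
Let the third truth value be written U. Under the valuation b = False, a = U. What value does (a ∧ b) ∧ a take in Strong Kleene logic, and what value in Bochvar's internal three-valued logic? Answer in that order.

In Strong Kleene logic: a ∧ b = U ∧ False = False
(a ∧ b) ∧ a = False ∧ U = False
In Bochvar's internal three-valued logic: a ∧ b = U ∧ False = U
(a ∧ b) ∧ a = U ∧ U = U
They differ because Strong Kleene logic and Bochvar's internal three-valued logic treat U differently under the binary connectives.

False; U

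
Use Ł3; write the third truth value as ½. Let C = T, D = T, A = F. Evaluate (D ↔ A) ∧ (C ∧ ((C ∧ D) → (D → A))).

D ↔ A = T ↔ F = F
C ∧ D = T ∧ T = T
D → A = T → F = F
(C ∧ D) → (D → A) = T → F = F
C ∧ ((C ∧ D) → (D → A)) = T ∧ F = F
(D ↔ A) ∧ (C ∧ ((C ∧ D) → (D → A))) = F ∧ F = F

F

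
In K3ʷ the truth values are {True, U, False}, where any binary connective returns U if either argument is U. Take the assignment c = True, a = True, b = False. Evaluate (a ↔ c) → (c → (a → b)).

False

a ↔ c = True ↔ True = True
a → b = True → False = False
c → (a → b) = True → False = False
(a ↔ c) → (c → (a → b)) = True → False = False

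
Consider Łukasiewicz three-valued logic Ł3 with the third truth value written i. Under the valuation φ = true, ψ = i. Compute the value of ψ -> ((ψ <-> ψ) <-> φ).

ψ <-> ψ = i <-> i = true  [1 − |½−½|]
(ψ <-> ψ) <-> φ = true <-> true = true
ψ -> ((ψ <-> ψ) <-> φ) = i -> true = true

true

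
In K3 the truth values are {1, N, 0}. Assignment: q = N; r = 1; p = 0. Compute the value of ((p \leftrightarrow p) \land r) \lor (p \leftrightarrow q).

p \leftrightarrow p = 0 \leftrightarrow 0 = 1
(p \leftrightarrow p) \land r = 1 \land 1 = 1
p \leftrightarrow q = 0 \leftrightarrow N = N
((p \leftrightarrow p) \land r) \lor (p \leftrightarrow q) = 1 \lor N = 1

1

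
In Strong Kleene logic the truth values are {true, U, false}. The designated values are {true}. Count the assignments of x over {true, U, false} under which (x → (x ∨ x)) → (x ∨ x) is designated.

1

x=true: true ✓
x=U: U ·
x=false: false ·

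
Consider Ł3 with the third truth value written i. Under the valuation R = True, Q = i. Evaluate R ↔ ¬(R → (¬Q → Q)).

¬Q = ¬i = i
¬Q → Q = i → i = True
R → (¬Q → Q) = True → True = True
¬(R → (¬Q → Q)) = ¬True = False
R ↔ ¬(R → (¬Q → Q)) = True ↔ False = False

False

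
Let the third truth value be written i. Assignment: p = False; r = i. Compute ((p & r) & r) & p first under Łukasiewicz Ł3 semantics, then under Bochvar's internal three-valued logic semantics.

In Łukasiewicz Ł3: p & r = False & i = False
(p & r) & r = False & i = False
((p & r) & r) & p = False & False = False
In Bochvar's internal three-valued logic: p & r = False & i = i
(p & r) & r = i & i = i
((p & r) & r) & p = i & False = i
They differ because Łukasiewicz Ł3 and Bochvar's internal three-valued logic treat i differently under the binary connectives.

False; i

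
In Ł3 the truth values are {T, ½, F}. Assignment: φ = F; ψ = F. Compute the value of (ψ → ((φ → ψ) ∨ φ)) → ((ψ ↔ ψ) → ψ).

F

φ → ψ = F → F = T
(φ → ψ) ∨ φ = T ∨ F = T
ψ → ((φ → ψ) ∨ φ) = F → T = T
ψ ↔ ψ = F ↔ F = T
(ψ ↔ ψ) → ψ = T → F = F
(ψ → ((φ → ψ) ∨ φ)) → ((ψ ↔ ψ) → ψ) = T → F = F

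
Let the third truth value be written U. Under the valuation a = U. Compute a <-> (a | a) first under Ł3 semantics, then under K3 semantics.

T; U

In Ł3: a | a = U | U = U
a <-> (a | a) = U <-> U = T
In K3: a | a = U | U = U
a <-> (a | a) = U <-> U = U
They differ because Ł3 and K3 treat U differently under implication.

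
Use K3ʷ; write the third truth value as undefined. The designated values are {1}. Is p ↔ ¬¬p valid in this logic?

Countermodel: p=undefined gives undefined, which is not designated.

No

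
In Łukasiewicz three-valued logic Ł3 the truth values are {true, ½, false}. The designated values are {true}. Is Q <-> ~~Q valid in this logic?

Every assignment of Q over {true, ½, false} gives a value in {true}.
In particular, with Q=½: Q <-> ~~Q = true.

Yes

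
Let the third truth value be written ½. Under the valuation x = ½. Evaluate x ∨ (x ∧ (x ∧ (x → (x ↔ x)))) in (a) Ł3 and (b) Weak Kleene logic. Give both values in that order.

In Ł3: x ↔ x = ½ ↔ ½ = 1
x → (x ↔ x) = ½ → 1 = 1
x ∧ (x → (x ↔ x)) = ½ ∧ 1 = ½
x ∧ (x ∧ (x → (x ↔ x))) = ½ ∧ ½ = ½
x ∨ (x ∧ (x ∧ (x → (x ↔ x)))) = ½ ∨ ½ = ½
In Weak Kleene logic: x ↔ x = ½ ↔ ½ = ½
x → (x ↔ x) = ½ → ½ = ½  [any arg is the third value ⇒ result is the third value]
x ∧ (x → (x ↔ x)) = ½ ∧ ½ = ½
x ∧ (x ∧ (x → (x ↔ x))) = ½ ∧ ½ = ½
x ∨ (x ∧ (x ∧ (x → (x ↔ x)))) = ½ ∨ ½ = ½

½; ½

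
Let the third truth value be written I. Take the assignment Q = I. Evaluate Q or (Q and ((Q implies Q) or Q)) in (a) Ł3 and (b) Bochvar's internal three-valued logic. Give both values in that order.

In Ł3: Q implies Q = I implies I = 1
(Q implies Q) or Q = 1 or I = 1
Q and ((Q implies Q) or Q) = I and 1 = I
Q or (Q and ((Q implies Q) or Q)) = I or I = I
In Bochvar's internal three-valued logic: Q implies Q = I implies I = I  [any arg is the third value ⇒ result is the third value]
(Q implies Q) or Q = I or I = I
Q and ((Q implies Q) or Q) = I and I = I
Q or (Q and ((Q implies Q) or Q)) = I or I = I

I; I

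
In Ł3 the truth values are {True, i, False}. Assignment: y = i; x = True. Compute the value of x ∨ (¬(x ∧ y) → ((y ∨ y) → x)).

x ∧ y = True ∧ i = i
¬(x ∧ y) = ¬i = i
y ∨ y = i ∨ i = i
(y ∨ y) → x = i → True = True  [min(1, 1−½+1)]
¬(x ∧ y) → ((y ∨ y) → x) = i → True = True
x ∨ (¬(x ∧ y) → ((y ∨ y) → x)) = True ∨ True = True

True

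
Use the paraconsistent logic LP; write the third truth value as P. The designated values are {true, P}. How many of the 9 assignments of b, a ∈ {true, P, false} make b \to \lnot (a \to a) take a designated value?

Of the 9 assignments, 7 give a value in {true, P}.

7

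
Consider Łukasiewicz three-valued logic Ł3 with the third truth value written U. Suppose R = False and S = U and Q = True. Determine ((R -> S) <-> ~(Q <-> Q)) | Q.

R -> S = False -> U = True
Q <-> Q = True <-> True = True
~(Q <-> Q) = ~True = False
(R -> S) <-> ~(Q <-> Q) = True <-> False = False
((R -> S) <-> ~(Q <-> Q)) | Q = False | True = True

True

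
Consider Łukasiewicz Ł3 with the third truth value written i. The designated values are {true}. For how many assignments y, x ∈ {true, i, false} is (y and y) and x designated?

1

Designated under: (y=true, x=true).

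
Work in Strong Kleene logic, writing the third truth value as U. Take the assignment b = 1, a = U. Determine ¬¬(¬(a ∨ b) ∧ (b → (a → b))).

0

a ∨ b = U ∨ 1 = 1
¬(a ∨ b) = ¬1 = 0
a → b = U → 1 = 1  [¬U ∨ 1]
b → (a → b) = 1 → 1 = 1
¬(a ∨ b) ∧ (b → (a → b)) = 0 ∧ 1 = 0
¬(¬(a ∨ b) ∧ (b → (a → b))) = ¬0 = 1
¬¬(¬(a ∨ b) ∧ (b → (a → b))) = ¬1 = 0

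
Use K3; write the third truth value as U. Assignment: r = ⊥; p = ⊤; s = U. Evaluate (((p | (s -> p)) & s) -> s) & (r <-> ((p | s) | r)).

s -> p = U -> ⊤ = ⊤  [~U | ⊤]
p | (s -> p) = ⊤ | ⊤ = ⊤
(p | (s -> p)) & s = ⊤ & U = U
((p | (s -> p)) & s) -> s = U -> U = U
p | s = ⊤ | U = ⊤
(p | s) | r = ⊤ | ⊥ = ⊤
r <-> ((p | s) | r) = ⊥ <-> ⊤ = ⊥
(((p | (s -> p)) & s) -> s) & (r <-> ((p | s) | r)) = U & ⊥ = ⊥

⊥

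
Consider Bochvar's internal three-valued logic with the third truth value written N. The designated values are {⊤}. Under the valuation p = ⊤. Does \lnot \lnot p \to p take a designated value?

\lnot p = \lnot ⊤ = ⊥
\lnot \lnot p = \lnot ⊥ = ⊤
\lnot \lnot p \to p = ⊤ \to ⊤ = ⊤
⊤ ∈ {⊤}.

Yes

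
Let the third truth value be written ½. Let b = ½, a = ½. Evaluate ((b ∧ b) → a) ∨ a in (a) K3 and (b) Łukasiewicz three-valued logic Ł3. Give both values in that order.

½; 1

In K3: b ∧ b = ½ ∧ ½ = ½
(b ∧ b) → a = ½ → ½ = ½  [¬½ ∨ ½]
((b ∧ b) → a) ∨ a = ½ ∨ ½ = ½
In Łukasiewicz three-valued logic Ł3: b ∧ b = ½ ∧ ½ = ½
(b ∧ b) → a = ½ → ½ = 1  [min(1, 1−½+½)]
((b ∧ b) → a) ∨ a = 1 ∨ ½ = 1
They differ because K3 and Łukasiewicz three-valued logic Ł3 treat ½ differently under implication.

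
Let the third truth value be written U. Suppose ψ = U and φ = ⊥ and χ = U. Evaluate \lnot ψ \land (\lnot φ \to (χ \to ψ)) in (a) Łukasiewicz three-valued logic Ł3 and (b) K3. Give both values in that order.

U; U

In Łukasiewicz three-valued logic Ł3: \lnot ψ = \lnot U = U
\lnot φ = \lnot ⊥ = ⊤
χ \to ψ = U \to U = ⊤  [min(1, 1−½+½)]
\lnot φ \to (χ \to ψ) = ⊤ \to ⊤ = ⊤
\lnot ψ \land (\lnot φ \to (χ \to ψ)) = U \land ⊤ = U
In K3: \lnot ψ = \lnot U = U
\lnot φ = \lnot ⊥ = ⊤
χ \to ψ = U \to U = U  [\lnot U \lor U]
\lnot φ \to (χ \to ψ) = ⊤ \to U = U
\lnot ψ \land (\lnot φ \to (χ \to ψ)) = U \land U = U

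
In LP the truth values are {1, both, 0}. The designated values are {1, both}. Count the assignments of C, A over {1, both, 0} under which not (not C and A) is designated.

Of the 9 assignments, 8 give a value in {1, both}.

8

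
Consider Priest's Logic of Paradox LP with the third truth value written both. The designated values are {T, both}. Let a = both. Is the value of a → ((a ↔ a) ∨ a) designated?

a ↔ a = both ↔ both = both
(a ↔ a) ∨ a = both ∨ both = both
a → ((a ↔ a) ∨ a) = both → both = both
both ∈ {T, both}.

Yes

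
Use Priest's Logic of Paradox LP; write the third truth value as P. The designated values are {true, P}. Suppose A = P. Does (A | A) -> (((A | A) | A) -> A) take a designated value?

Yes

A | A = P | P = P
A | A = P | P = P
(A | A) | A = P | P = P
((A | A) | A) -> A = P -> P = P  [~P | P]
(A | A) -> (((A | A) | A) -> A) = P -> P = P
P ∈ {true, P}.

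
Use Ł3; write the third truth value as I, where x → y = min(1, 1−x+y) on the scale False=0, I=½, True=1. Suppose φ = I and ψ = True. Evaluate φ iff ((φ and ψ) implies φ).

I

φ and ψ = I and True = I
(φ and ψ) implies φ = I implies I = True
φ iff ((φ and ψ) implies φ) = I iff True = I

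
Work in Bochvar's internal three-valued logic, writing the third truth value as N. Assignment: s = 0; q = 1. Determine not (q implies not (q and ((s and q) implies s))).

s and q = 0 and 1 = 0
(s and q) implies s = 0 implies 0 = 1
q and ((s and q) implies s) = 1 and 1 = 1
not (q and ((s and q) implies s)) = not 1 = 0
q implies not (q and ((s and q) implies s)) = 1 implies 0 = 0
not (q implies not (q and ((s and q) implies s))) = not 0 = 1

1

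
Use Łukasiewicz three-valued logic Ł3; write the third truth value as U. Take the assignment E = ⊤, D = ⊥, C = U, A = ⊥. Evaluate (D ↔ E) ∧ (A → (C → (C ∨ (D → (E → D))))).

⊥

D ↔ E = ⊥ ↔ ⊤ = ⊥
E → D = ⊤ → ⊥ = ⊥
D → (E → D) = ⊥ → ⊥ = ⊤
C ∨ (D → (E → D)) = U ∨ ⊤ = ⊤
C → (C ∨ (D → (E → D))) = U → ⊤ = ⊤  [min(1, 1−½+1)]
A → (C → (C ∨ (D → (E → D)))) = ⊥ → ⊤ = ⊤
(D ↔ E) ∧ (A → (C → (C ∨ (D → (E → D))))) = ⊥ ∧ ⊤ = ⊥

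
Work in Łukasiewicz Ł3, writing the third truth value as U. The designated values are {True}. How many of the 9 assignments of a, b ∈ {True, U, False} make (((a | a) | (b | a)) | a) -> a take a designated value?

Of the 9 assignments, 6 give a value in {True}.

6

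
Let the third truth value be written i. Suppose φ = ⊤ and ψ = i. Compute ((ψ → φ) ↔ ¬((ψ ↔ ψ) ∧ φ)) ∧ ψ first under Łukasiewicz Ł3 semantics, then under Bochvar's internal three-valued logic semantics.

⊥; i

In Łukasiewicz Ł3: ψ → φ = i → ⊤ = ⊤
ψ ↔ ψ = i ↔ i = ⊤
(ψ ↔ ψ) ∧ φ = ⊤ ∧ ⊤ = ⊤
¬((ψ ↔ ψ) ∧ φ) = ¬⊤ = ⊥
(ψ → φ) ↔ ¬((ψ ↔ ψ) ∧ φ) = ⊤ ↔ ⊥ = ⊥
((ψ → φ) ↔ ¬((ψ ↔ ψ) ∧ φ)) ∧ ψ = ⊥ ∧ i = ⊥
In Bochvar's internal three-valued logic: ψ → φ = i → ⊤ = i  [any arg is the third value ⇒ result is the third value]
ψ ↔ ψ = i ↔ i = i
(ψ ↔ ψ) ∧ φ = i ∧ ⊤ = i
¬((ψ ↔ ψ) ∧ φ) = ¬i = i
(ψ → φ) ↔ ¬((ψ ↔ ψ) ∧ φ) = i ↔ i = i
((ψ → φ) ↔ ¬((ψ ↔ ψ) ∧ φ)) ∧ ψ = i ∧ i = i
They differ because Łukasiewicz Ł3 and Bochvar's internal three-valued logic treat i differently under the binary connectives.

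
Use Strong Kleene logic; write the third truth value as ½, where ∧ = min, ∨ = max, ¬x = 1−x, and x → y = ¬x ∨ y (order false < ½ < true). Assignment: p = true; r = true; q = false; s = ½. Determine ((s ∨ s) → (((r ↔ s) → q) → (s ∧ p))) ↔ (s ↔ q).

s ∨ s = ½ ∨ ½ = ½
r ↔ s = true ↔ ½ = ½
(r ↔ s) → q = ½ → false = ½  [¬½ ∨ false]
s ∧ p = ½ ∧ true = ½
((r ↔ s) → q) → (s ∧ p) = ½ → ½ = ½
(s ∨ s) → (((r ↔ s) → q) → (s ∧ p)) = ½ → ½ = ½
s ↔ q = ½ ↔ false = ½
((s ∨ s) → (((r ↔ s) → q) → (s ∧ p))) ↔ (s ↔ q) = ½ ↔ ½ = ½

½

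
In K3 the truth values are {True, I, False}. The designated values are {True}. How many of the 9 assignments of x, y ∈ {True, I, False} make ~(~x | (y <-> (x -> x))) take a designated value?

Designated under: (x=True, y=False).

1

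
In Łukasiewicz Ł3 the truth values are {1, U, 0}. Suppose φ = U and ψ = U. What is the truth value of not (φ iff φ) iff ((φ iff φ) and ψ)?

U

φ iff φ = U iff U = 1  [1 − |½−½|]
not (φ iff φ) = not 1 = 0
φ iff φ = U iff U = 1
(φ iff φ) and ψ = 1 and U = U
not (φ iff φ) iff ((φ iff φ) and ψ) = 0 iff U = U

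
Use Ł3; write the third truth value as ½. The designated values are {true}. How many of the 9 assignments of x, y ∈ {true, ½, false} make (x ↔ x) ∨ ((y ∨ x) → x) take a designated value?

9

Of the 9 assignments, 9 give a value in {true}.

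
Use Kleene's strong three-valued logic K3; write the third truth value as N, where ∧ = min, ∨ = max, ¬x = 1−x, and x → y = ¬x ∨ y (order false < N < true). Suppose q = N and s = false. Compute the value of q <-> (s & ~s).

~s = ~false = true
s & ~s = false & true = false
q <-> (s & ~s) = N <-> false = N

N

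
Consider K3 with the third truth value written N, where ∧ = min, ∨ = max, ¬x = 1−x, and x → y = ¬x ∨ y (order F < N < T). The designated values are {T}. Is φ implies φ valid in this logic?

Countermodel: φ=N gives N, which is not designated.

No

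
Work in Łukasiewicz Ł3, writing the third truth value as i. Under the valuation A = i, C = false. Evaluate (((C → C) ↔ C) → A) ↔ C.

C → C = false → false = true
(C → C) ↔ C = true ↔ false = false
((C → C) ↔ C) → A = false → i = true  [min(1, 1−0+½)]
(((C → C) ↔ C) → A) ↔ C = true ↔ false = false

false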